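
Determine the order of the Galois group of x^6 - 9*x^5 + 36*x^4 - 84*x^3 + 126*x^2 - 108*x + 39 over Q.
18

The degree of the splitting field over Q equals the order of the Galois group, so first determine the group. The polynomial f is an irreducible sextic over Q, so G = Gal(f/Q) is one of the 16 transitive subgroups 6T1, ..., 6T16 of S_6. The discriminant of f is -944016363, which is not a perfect square, so G is not contained in A_6. The transitive groups of degree 6 not contained in A_6 are: C_6 (6T1, order 6), S_3 (6T2, order 6), D_6 (6T3, order 12), C_3 x S_3 (6T5, order 18), A_4 x C_2 (6T6, order 24), S_4 (6T8, order 24), S_3 x S_3 (6T9, order 36), S_4 x C_2 (6T11, order 48), (S_3 x S_3) : C_2 (6T13, order 72), PGL(2,5) (6T14, order 120), S_6 (6T16, order 720). By Dedekind's theorem, for a prime p not dividing disc(f) the degrees of the irreducible factors of f mod p form the cycle type of an element of G. Factoring f modulo the 33 such primes p <= 149 (skipping 3, 73, which divide the discriminant), each new pattern first appears at: mod 2: f = (x^6 + x^5 + 1), pattern 6; mod 7: f = (x + 2)(x + 3)(x + 5)(x^3 + 2x^2 + 6x + 2), pattern 3+1+1+1; mod 17: f = (x^2 + x + 7)(x^2 + 9x + 2)(x^2 + 15x + 4), pattern 2+2+2; mod 19: f = (x^3 + 11x^2 + 15x + 3)(x^3 + 18x^2 + 13x + 13), pattern 3+3. No other pattern occurs in this range, so the set of observed cycle types is {6, 3+1+1+1, 2+2+2, 3+3}. The candidates containing elements of all these cycle types are C_3 x S_3 (6T5) of order 18, S_3 x S_3 (6T9) of order 36, (S_3 x S_3) : C_2 (6T13) of order 72, S_6 (6T16) of order 720; the others are excluded. The observed types are precisely the cycle types that occur in C_3 x S_3 (6T5) (apart from the identity). Each of the other remaining candidates has further cycle types, and by the Chebotarev density theorem the matching factorization patterns would occur for a proportion of primes equal to their share of the group: S_3 x S_3 (6T9) additionally contains elements of type 2+2+1+1 (9 of its 36 elements, about 25% of primes); (S_3 x S_3) : C_2 (6T13) additionally contains elements of type 4+2, 3+2+1, 2+2+1+1, 2+1+1+1+1 (45 of its 72 elements, about 62% of primes); S_6 (6T16) additionally contains elements of type 5+1, 4+2, 4+1+1, 3+2+1, 2+2+1+1, 2+1+1+1+1 (504 of its 720 elements, about 70% of primes). None of the 33 primes tested shows any such pattern (for each of these groups the chance of that is below 10^-4), which rules them out. Hence G = C_3 x S_3 (6T5), of order 18. The Galois group C_3 x S_3 (6T5) has order 18, so the splitting field has degree 18 over Q.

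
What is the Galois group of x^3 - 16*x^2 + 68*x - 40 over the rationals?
The polynomial is an irreducible cubic over Q and its discriminant is 10816 = 104^2, a perfect square. For an irreducible cubic, a square discriminant forces the Galois group to be A_3, the cyclic group of order 3.

3T1: C_3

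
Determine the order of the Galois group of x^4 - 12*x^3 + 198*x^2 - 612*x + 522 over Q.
The degree of the splitting field over Q equals the order of the Galois group, so first determine the group. The polynomial is an irreducible quartic over Q and its discriminant is 19712160000 = 140400^2, a perfect square, so the Galois group is contained in A_4. The resolvent cubic y^3 - 198*y^2 + 5256*y - 36288 splits completely over Q, which gives the Klein four-group V_4. The Galois group V_4 (4T2) has order 4, so the splitting field has degree 4 over Q.

4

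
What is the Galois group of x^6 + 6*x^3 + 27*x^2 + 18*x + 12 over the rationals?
S_3

The polynomial f is an irreducible sextic over Q, so G = Gal(f/Q) is one of the 16 transitive subgroups 6T1, ..., 6T16 of S_6. The discriminant of f is -1160950579200, which is not a perfect square, so G is not contained in A_6. The transitive groups of degree 6 not contained in A_6 are: C_6 (6T1, order 6), S_3 (6T2, order 6), D_6 (6T3, order 12), C_3 x S_3 (6T5, order 18), A_4 x C_2 (6T6, order 24), S_4 (6T8, order 24), S_3 x S_3 (6T9, order 36), S_4 x C_2 (6T11, order 48), (S_3 x S_3) : C_2 (6T13, order 72), PGL(2,5) (6T14, order 120), S_6 (6T16, order 720). By Dedekind's theorem, for a prime p not dividing disc(f) the degrees of the irreducible factors of f mod p form the cycle type of an element of G. Factoring f modulo the 23 such primes p <= 101 (skipping 2, 3, 5, which divide the discriminant), each new pattern first appears at: mod 7: f = (x^3 + x + 1)(x^3 + 6x + 5), pattern 3+3; mod 11: f = (x^2 + 6x + 10)(x^2 + 7x + 2)(x^2 + 9x + 5), pattern 2+2+2; mod 61: f = (x + 24)(x + 26)(x + 43)(x + 47)(x + 49)(x + 55), pattern 1+1+1+1+1+1. No other pattern occurs in this range, so the set of observed cycle types is {3+3, 2+2+2, 1+1+1+1+1+1}. The candidates containing elements of all these cycle types are C_6 (6T1) of order 6, S_3 (6T2) of order 6, D_6 (6T3) of order 12, C_3 x S_3 (6T5) of order 18, A_4 x C_2 (6T6) of order 24, S_4 (6T8) of order 24, S_3 x S_3 (6T9) of order 36, S_4 x C_2 (6T11) of order 48, (S_3 x S_3) : C_2 (6T13) of order 72, PGL(2,5) (6T14) of order 120, S_6 (6T16) of order 720; the others are excluded. The observed types are precisely the cycle types that occur in S_3 (6T2). Each of the other remaining candidates has further cycle types, and by the Chebotarev density theorem the matching factorization patterns would occur for a proportion of primes equal to their share of the group: C_6 (6T1) additionally contains elements of type 6 (2 of its 6 elements, about 33% of primes); D_6 (6T3) additionally contains elements of type 6, 2+2+1+1 (5 of its 12 elements, about 42% of primes); C_3 x S_3 (6T5) additionally contains elements of type 6, 3+1+1+1 (10 of its 18 elements, about 56% of primes); A_4 x C_2 (6T6) additionally contains elements of type 6, 2+2+1+1, 2+1+1+1+1 (14 of its 24 elements, about 58% of primes); S_4 (6T8) additionally contains elements of type 4+1+1, 2+2+1+1 (9 of its 24 elements, about 38% of primes); S_3 x S_3 (6T9) additionally contains elements of type 6, 3+1+1+1, 2+2+1+1 (25 of its 36 elements, about 69% of primes); S_4 x C_2 (6T11) additionally contains elements of type 6, 4+2, 4+1+1, 2+2+1+1, 2+1+1+1+1 (32 of its 48 elements, about 67% of primes); (S_3 x S_3) : C_2 (6T13) additionally contains elements of type 6, 4+2, 3+2+1, 3+1+1+1, 2+2+1+1, 2+1+1+1+1 (61 of its 72 elements, about 85% of primes); PGL(2,5) (6T14) additionally contains elements of type 6, 5+1, 4+1+1, 2+2+1+1 (89 of its 120 elements, about 74% of primes); S_6 (6T16) additionally contains elements of type 6, 5+1, 4+2, 4+1+1, 3+2+1, 3+1+1+1, 2+2+1+1, 2+1+1+1+1 (664 of its 720 elements, about 92% of primes). None of the 23 primes tested shows any such pattern (for each of these groups the chance of that is below 10^-4), which rules them out. Hence G = S_3 (6T2), of order 6.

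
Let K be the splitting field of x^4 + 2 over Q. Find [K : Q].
The degree of the splitting field over Q equals the order of the Galois group, so first determine the group. The polynomial is an irreducible quartic over Q and its discriminant is 2048, which is not a perfect square, so the Galois group is not contained in A_4. The resolvent cubic y^3 - 8*y has exactly one rational root, so the Galois group is C_4 or D_4. The quartic remains irreducible over Q(sqrt(disc)), so the group is D_4. The Galois group D_4 (4T3) has order 8, so the splitting field has degree 8 over Q.

8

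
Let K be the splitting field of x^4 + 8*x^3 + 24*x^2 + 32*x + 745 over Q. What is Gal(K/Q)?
The polynomial is an irreducible quartic over Q and its discriminant is 99179645184 = 314928^2, a perfect square, so the Galois group is contained in A_4. The resolvent cubic y^3 - 24*y^2 - 2724*y + 22816 splits completely over Q, which gives the Klein four-group V_4.

4T2: V_4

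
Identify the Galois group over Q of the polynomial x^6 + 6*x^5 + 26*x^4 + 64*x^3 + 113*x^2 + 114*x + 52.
S_4

The polynomial f is an irreducible sextic over Q, so G = Gal(f/Q) is one of the 16 transitive subgroups 6T1, ..., 6T16 of S_6. The discriminant of f is -327680000, which is not a perfect square, so G is not contained in A_6. The transitive groups of degree 6 not contained in A_6 are: C_6 (6T1, order 6), S_3 (6T2, order 6), D_6 (6T3, order 12), C_3 x S_3 (6T5, order 18), A_4 x C_2 (6T6, order 24), S_4 (6T8, order 24), S_3 x S_3 (6T9, order 36), S_4 x C_2 (6T11, order 48), (S_3 x S_3) : C_2 (6T13, order 72), PGL(2,5) (6T14, order 120), S_6 (6T16, order 720). By Dedekind's theorem, for a prime p not dividing disc(f) the degrees of the irreducible factors of f mod p form the cycle type of an element of G. Factoring f modulo the 22 such primes p <= 89 (skipping 2, 5, which divide the discriminant), each new pattern first appears at: mod 3: f = (x^3 + x^2 + 2x + 1)(x^3 + 2x^2 + x + 1), pattern 3+3; mod 7: f = (x^2 + 2x + 2)(x^2 + 5x + 3)(x^2 + 6x + 4), pattern 2+2+2; mod 13: f = (x)(x + 2)(x^4 + 4x^3 + 5x^2 + 2x + 5), pattern 4+1+1; mod 43: f = (x + 9)(x + 36)(x^2 + 2x + 12)(x^2 + 2x + 22), pattern 2+2+1+1. No other pattern occurs in this range, so the set of observed cycle types is {3+3, 2+2+2, 4+1+1, 2+2+1+1}. The candidates containing elements of all these cycle types are S_4 (6T8) of order 24, S_4 x C_2 (6T11) of order 48, PGL(2,5) (6T14) of order 120, S_6 (6T16) of order 720; the others are excluded. The observed types are precisely the cycle types that occur in S_4 (6T8) (apart from the identity). Each of the other remaining candidates has further cycle types, and by the Chebotarev density theorem the matching factorization patterns would occur for a proportion of primes equal to their share of the group: S_4 x C_2 (6T11) additionally contains elements of type 6, 4+2, 2+1+1+1+1 (17 of its 48 elements, about 35% of primes); PGL(2,5) (6T14) additionally contains elements of type 6, 5+1 (44 of its 120 elements, about 37% of primes); S_6 (6T16) additionally contains elements of type 6, 5+1, 4+2, 3+2+1, 3+1+1+1, 2+1+1+1+1 (529 of its 720 elements, about 73% of primes). None of the 22 primes tested shows any such pattern (for each of these groups the chance of that is below 10^-4), which rules them out. Hence G = S_4 (6T8), of order 24.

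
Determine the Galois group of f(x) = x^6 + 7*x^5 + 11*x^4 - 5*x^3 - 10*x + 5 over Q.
The polynomial f is an irreducible sextic over Q, so G = Gal(f/Q) is one of the 16 transitive subgroups 6T1, ..., 6T16 of S_6. The discriminant of f is 1064390625 = 32625^2, a perfect square, so G is contained in A_6. The transitive groups of degree 6 contained in A_6 are: A_4 (6T4, order 12), S_4 (6T7, order 24), (C_3 x C_3) : C_4 (6T10, order 36), PSL(2,5) (6T12, order 60), A_6 (6T15, order 360). By Dedekind's theorem, for a prime p not dividing disc(f) the degrees of the irreducible factors of f mod p form the cycle type of an element of G. Factoring f modulo the 19 such primes p <= 79 (skipping 3, 5, 29, which divide the discriminant), each new pattern first appears at: mod 2: f = (x^2 + x + 1)(x^4 + x + 1), pattern 4+2; mod 11: f = (x^3 + 3x^2 + 8x + 3)(x^3 + 4x^2 + 2x + 9), pattern 3+3; mod 19: f = (x + 9)(x + 13)(x^2 + 8x + 8)(x^2 + 15x + 1), pattern 2+2+1+1; mod 61: f = (x + 6)(x + 10)(x + 57)(x^3 + 56x^2 + 14x + 47), pattern 3+1+1+1. No other pattern occurs in this range, so the set of observed cycle types is {4+2, 3+3, 2+2+1+1, 3+1+1+1}. The candidates containing elements of all these cycle types are (C_3 x C_3) : C_4 (6T10) of order 36, A_6 (6T15) of order 360; the others are excluded. The observed types are precisely the cycle types that occur in (C_3 x C_3) : C_4 (6T10) (apart from the identity). Each of the other remaining candidates has further cycle types, and by the Chebotarev density theorem the matching factorization patterns would occur for a proportion of primes equal to their share of the group: A_6 (6T15) additionally contains elements of type 5+1 (144 of its 360 elements, about 40% of primes). None of the 19 primes tested shows any such pattern (for each of these groups the chance of that is below 10^-4), which rules them out. Hence G = (C_3 x C_3) : C_4 (6T10), of order 36.

(C_3 x C_3) : C_4 (also written G36+)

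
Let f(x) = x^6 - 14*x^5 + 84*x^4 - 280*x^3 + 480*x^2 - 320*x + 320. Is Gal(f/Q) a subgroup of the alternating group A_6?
Yes

The polynomial is irreducible of degree 6 over Q. Its discriminant is 564385546240000 = 23756800^2, a perfect square. A Galois group lies in the alternating group exactly when the discriminant is a square in Q, so the Galois group ((C_3 x C_3) : C_4) is contained in A_6.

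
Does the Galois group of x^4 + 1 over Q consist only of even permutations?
Yes

The polynomial is irreducible of degree 4 over Q. Its discriminant is 256 = 16^2, a perfect square. A Galois group lies in the alternating group exactly when the discriminant is a square in Q, so the Galois group (V_4) is contained in A_4.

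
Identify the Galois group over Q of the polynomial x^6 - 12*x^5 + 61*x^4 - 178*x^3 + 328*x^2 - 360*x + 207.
S_4 x C_2

The polynomial f is an irreducible sextic over Q, so G = Gal(f/Q) is one of the 16 transitive subgroups 6T1, ..., 6T16 of S_6. The discriminant of f is -28523156544, which is not a perfect square, so G is not contained in A_6. The transitive groups of degree 6 not contained in A_6 are: C_6 (6T1, order 6), S_3 (6T2, order 6), D_6 (6T3, order 12), C_3 x S_3 (6T5, order 18), A_4 x C_2 (6T6, order 24), S_4 (6T8, order 24), S_3 x S_3 (6T9, order 36), S_4 x C_2 (6T11, order 48), (S_3 x S_3) : C_2 (6T13, order 72), PGL(2,5) (6T14, order 120), S_6 (6T16, order 720). By Dedekind's theorem, for a prime p not dividing disc(f) the degrees of the irreducible factors of f mod p form the cycle type of an element of G. Factoring f modulo the 17 such primes p <= 71 (skipping 2, 3, 31, which divide the discriminant), each new pattern first appears at: mod 5: f = (x^3 + 4x^2 + 3)(x^3 + 4x^2 + 4), pattern 3+3; mod 7: f = (x^6 + 2x^5 + 5x^4 + 4x^3 + 6x^2 + 4x + 4), pattern 6; mod 11: f = (x^2 + 3x + 3)(x^2 + 8x + 6)(x^2 + 10x + 6), pattern 2+2+2; mod 13: f = (x^2 + 8x + 11)(x^4 + 6x^3 + 2x^2 + 7), pattern 4+2; mod 23: f = (x)(x + 11)(x^4 + 15x^2 + 2x + 7), pattern 4+1+1; mod 37: f = (x + 1)(x + 19)(x^2 + 13x + 25)(x^2 + 29x + 21), pattern 2+2+1+1; mod 47: f = (x + 26)(x + 41)(x + 43)(x + 46)(x^2 + 20x + 13), pattern 2+1+1+1+1. No other pattern occurs in this range, so the set of observed cycle types is {3+3, 6, 2+2+2, 4+2, 4+1+1, 2+2+1+1, 2+1+1+1+1}. The candidates containing elements of all these cycle types are S_4 x C_2 (6T11) of order 48, S_6 (6T16) of order 720; the others are excluded. The observed types are precisely the cycle types that occur in S_4 x C_2 (6T11) (apart from the identity). Each of the other remaining candidates has further cycle types, and by the Chebotarev density theorem the matching factorization patterns would occur for a proportion of primes equal to their share of the group: S_6 (6T16) additionally contains elements of type 5+1, 3+2+1, 3+1+1+1 (304 of its 720 elements, about 42% of primes). None of the 17 primes tested shows any such pattern (for each of these groups the chance of that is below 10^-4), which rules them out. Hence G = S_4 x C_2 (6T11), of order 48.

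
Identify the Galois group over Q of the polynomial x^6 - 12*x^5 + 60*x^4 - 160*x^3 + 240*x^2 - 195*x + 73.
The polynomial f is an irreducible sextic over Q, so G = Gal(f/Q) is one of the 16 transitive subgroups 6T1, ..., 6T16 of S_6. The discriminant of f is -9059283, which is not a perfect square, so G is not contained in A_6. The transitive groups of degree 6 not contained in A_6 are: C_6 (6T1, order 6), S_3 (6T2, order 6), D_6 (6T3, order 12), C_3 x S_3 (6T5, order 18), A_4 x C_2 (6T6, order 24), S_4 (6T8, order 24), S_3 x S_3 (6T9, order 36), S_4 x C_2 (6T11, order 48), (S_3 x S_3) : C_2 (6T13, order 72), PGL(2,5) (6T14, order 120), S_6 (6T16, order 720). By Dedekind's theorem, for a prime p not dividing disc(f) the degrees of the irreducible factors of f mod p form the cycle type of an element of G. Factoring f modulo the 28 such primes p <= 127 (skipping 3, 17, 43, which divide the discriminant), each new pattern first appears at: mod 2: f = (x^6 + x + 1), pattern 6; mod 7: f = (x + 6)(x^2 + 2)(x^3 + 3x^2 + 5x + 2), pattern 3+2+1; mod 11: f = (x^2 + 5x + 10)(x^4 + 5x^3 + 3x^2 + 6x + 4), pattern 4+2; mod 13: f = (x + 1)(x + 6)(x^2 + 8x + 9)(x^2 + 12x + 4), pattern 2+2+1+1; mod 61: f = (x + 38)(x + 49)(x + 55)(x + 57)(x^2 + 33x + 41), pattern 2+1+1+1+1; mod 97: f = (x + 46)(x + 83)(x + 85)(x^3 + 65x^2 + 79x + 25), pattern 3+1+1+1; mod 113: f = (x^2 + 45x + 91)(x^2 + 64x + 86)(x^2 + 105x + 22), pattern 2+2+2; mod 127: f = (x^3 + 33x^2 + 89x + 45)(x^3 + 82x^2 + 59x + 75), pattern 3+3. No other pattern occurs in this range, so the set of observed cycle types is {6, 3+2+1, 4+2, 2+2+1+1, 2+1+1+1+1, 3+1+1+1, 2+2+2, 3+3}. The candidates containing elements of all these cycle types are (S_3 x S_3) : C_2 (6T13) of order 72, S_6 (6T16) of order 720; the others are excluded. The observed types are precisely the cycle types that occur in (S_3 x S_3) : C_2 (6T13) (apart from the identity). Each of the other remaining candidates has further cycle types, and by the Chebotarev density theorem the matching factorization patterns would occur for a proportion of primes equal to their share of the group: S_6 (6T16) additionally contains elements of type 5+1, 4+1+1 (234 of its 720 elements, about 32% of primes). None of the 28 primes tested shows any such pattern (for each of these groups the chance of that is below 10^-4), which rules them out. Hence G = (S_3 x S_3) : C_2 (6T13), of order 72.

(S_3 x S_3) : C_2 (also written G72)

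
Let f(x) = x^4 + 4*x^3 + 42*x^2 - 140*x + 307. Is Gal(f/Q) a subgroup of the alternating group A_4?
The polynomial is irreducible of degree 4 over Q. Its discriminant is 53331167232, which is not a perfect square. A Galois group lies in the alternating group exactly when the discriminant is a square in Q, so the Galois group (D_4) is not contained in A_4.

No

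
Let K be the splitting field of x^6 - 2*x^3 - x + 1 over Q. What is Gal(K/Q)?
S_6 (order 720)

The polynomial f is an irreducible sextic over Q, so G = Gal(f/Q) is one of the 16 transitive subgroups 6T1, ..., 6T16 of S_6. The discriminant of f is 49781, which is not a perfect square, so G is not contained in A_6. The transitive groups of degree 6 not contained in A_6 are: C_6 (6T1, order 6), S_3 (6T2, order 6), D_6 (6T3, order 12), C_3 x S_3 (6T5, order 18), A_4 x C_2 (6T6, order 24), S_4 (6T8, order 24), S_3 x S_3 (6T9, order 36), S_4 x C_2 (6T11, order 48), (S_3 x S_3) : C_2 (6T13, order 72), PGL(2,5) (6T14, order 120), S_6 (6T16, order 720). By Dedekind's theorem, for a prime p not dividing disc(f) the degrees of the irreducible factors of f mod p form the cycle type of an element of G. Factoring f modulo the 4 such primes p <= 7, each new pattern first appears at: mod 2: f = (x^6 + x + 1), pattern 6; mod 5: f = (x + 1)(x^5 + 4x^4 + x^3 + 2x^2 + 3x + 1), pattern 5+1; mod 7: f = (x^2 + 4)(x^4 + 3x^2 + 5x + 2), pattern 4+2. No other pattern occurs in this range, so the set of observed cycle types is {6, 5+1, 4+2}. Among the candidates above, the only group containing elements of all these cycle types is S_6 (6T16); every other candidate lacks at least one of them. Hence G = S_6 (6T16), of order 720.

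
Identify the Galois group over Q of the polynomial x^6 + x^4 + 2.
S_4 x C_2 (also written S4xC2)

The polynomial f is an irreducible sextic over Q, so G = Gal(f/Q) is one of the 16 transitive subgroups 6T1, ..., 6T16 of S_6. The discriminant of f is -1722368, which is not a perfect square, so G is not contained in A_6. The transitive groups of degree 6 not contained in A_6 are: C_6 (6T1, order 6), S_3 (6T2, order 6), D_6 (6T3, order 12), C_3 x S_3 (6T5, order 18), A_4 x C_2 (6T6, order 24), S_4 (6T8, order 24), S_3 x S_3 (6T9, order 36), S_4 x C_2 (6T11, order 48), (S_3 x S_3) : C_2 (6T13, order 72), PGL(2,5) (6T14, order 120), S_6 (6T16, order 720). By Dedekind's theorem, for a prime p not dividing disc(f) the degrees of the irreducible factors of f mod p form the cycle type of an element of G. Factoring f modulo the 29 such primes p <= 127 (skipping 2, 29, which divide the discriminant), each new pattern first appears at: mod 3: f = (x^3 + x^2 + x + 2)(x^3 + 2x^2 + x + 1), pattern 3+3; mod 5: f = (x^6 + x^4 + 2), pattern 6; mod 7: f = (x + 3)(x + 4)(x^4 + 3x^2 + 6), pattern 4+1+1; mod 17: f = (x + 5)(x + 12)(x^2 + 2x + 15)(x^2 + 15x + 15), pattern 2+2+1+1; mod 23: f = (x^2 + 4)(x^2 + 10x + 14)(x^2 + 13x + 14), pattern 2+2+2; mod 67: f = (x^2 + 14)(x^4 + 54x^2 + 48), pattern 4+2; mod 127: f = (x + 40)(x + 60)(x + 67)(x + 87)(x^2 + 121), pattern 2+1+1+1+1. No other pattern occurs in this range, so the set of observed cycle types is {3+3, 6, 4+1+1, 2+2+1+1, 2+2+2, 4+2, 2+1+1+1+1}. The candidates containing elements of all these cycle types are S_4 x C_2 (6T11) of order 48, S_6 (6T16) of order 720; the others are excluded. The observed types are precisely the cycle types that occur in S_4 x C_2 (6T11) (apart from the identity). Each of the other remaining candidates has further cycle types, and by the Chebotarev density theorem the matching factorization patterns would occur for a proportion of primes equal to their share of the group: S_6 (6T16) additionally contains elements of type 5+1, 3+2+1, 3+1+1+1 (304 of its 720 elements, about 42% of primes). None of the 29 primes tested shows any such pattern (for each of these groups the chance of that is below 10^-4), which rules them out. Hence G = S_4 x C_2 (6T11), of order 48.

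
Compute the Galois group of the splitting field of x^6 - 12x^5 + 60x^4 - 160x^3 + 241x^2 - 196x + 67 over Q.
The polynomial f is an irreducible sextic over Q, so G = Gal(f/Q) is one of the 16 transitive subgroups 6T1, ..., 6T16 of S_6. The discriminant of f is 61504 = 248^2, a perfect square, so G is contained in A_6. The transitive groups of degree 6 contained in A_6 are: A_4 (6T4, order 12), S_4 (6T7, order 24), (C_3 x C_3) : C_4 (6T10, order 36), PSL(2,5) (6T12, order 60), A_6 (6T15, order 360). By Dedekind's theorem, for a prime p not dividing disc(f) the degrees of the irreducible factors of f mod p form the cycle type of an element of G. Factoring f modulo the 79 such primes p <= 419 (skipping 2, 31, which divide the discriminant), each new pattern first appears at: mod 3: f = (x^2 + 2x + 2)(x^4 + x^3 + 2x^2 + 2x + 2), pattern 4+2; mod 5: f = (x^3 + x + 4)(x^3 + 3x^2 + 4x + 3), pattern 3+3; mod 11: f = (x + 1)(x + 6)(x^2 + 3)(x^2 + 3x + 8), pattern 2+2+1+1; mod 67: f = (x)(x + 1)(x + 9)(x + 54)(x + 62)(x + 63), pattern 1+1+1+1+1+1. No other pattern occurs in this range, so the set of observed cycle types is {4+2, 3+3, 2+2+1+1, 1+1+1+1+1+1}. The candidates containing elements of all these cycle types are S_4 (6T7) of order 24, (C_3 x C_3) : C_4 (6T10) of order 36, A_6 (6T15) of order 360; the others are excluded. The observed types are precisely the cycle types that occur in S_4 (6T7). Each of the other remaining candidates has further cycle types, and by the Chebotarev density theorem the matching factorization patterns would occur for a proportion of primes equal to their share of the group: (C_3 x C_3) : C_4 (6T10) additionally contains elements of type 3+1+1+1 (4 of its 36 elements, about 11% of primes); A_6 (6T15) additionally contains elements of type 5+1, 3+1+1+1 (184 of its 360 elements, about 51% of primes). None of the 79 primes tested shows any such pattern (for each of these groups the chance of that is below 10^-4), which rules them out. Hence G = S_4 (6T7), of order 24.

S_4, S_4(6d), the S_4-action on 6 points inside A_6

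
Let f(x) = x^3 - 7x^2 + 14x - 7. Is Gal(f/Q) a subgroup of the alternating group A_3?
Yes

The polynomial is irreducible of degree 3 over Q. Its discriminant is 49 = 7^2, a perfect square. A Galois group lies in the alternating group exactly when the discriminant is a square in Q, so the Galois group (C_3) is contained in A_3.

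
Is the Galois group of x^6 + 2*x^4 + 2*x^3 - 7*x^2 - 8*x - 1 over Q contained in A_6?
The polynomial is irreducible of degree 6 over Q. Its discriminant is 276091456 = 16616^2, a perfect square. A Galois group lies in the alternating group exactly when the discriminant is a square in Q, so the Galois group (S_4) is contained in A_6.

Yes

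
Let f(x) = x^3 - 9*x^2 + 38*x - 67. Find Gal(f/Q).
The polynomial is an irreducible cubic over Q and its discriminant is -6647, which is not a perfect square. For an irreducible cubic, a non-square discriminant gives Galois group S_3.

S_3, the symmetric group on 3 letters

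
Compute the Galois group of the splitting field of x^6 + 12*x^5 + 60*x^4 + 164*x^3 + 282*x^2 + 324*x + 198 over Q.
The polynomial f is an irreducible sextic over Q, so G = Gal(f/Q) is one of the 16 transitive subgroups 6T1, ..., 6T16 of S_6. The discriminant of f is -37744330752, which is not a perfect square, so G is not contained in A_6. The transitive groups of degree 6 not contained in A_6 are: C_6 (6T1, order 6), S_3 (6T2, order 6), D_6 (6T3, order 12), C_3 x S_3 (6T5, order 18), A_4 x C_2 (6T6, order 24), S_4 (6T8, order 24), S_3 x S_3 (6T9, order 36), S_4 x C_2 (6T11, order 48), (S_3 x S_3) : C_2 (6T13, order 72), PGL(2,5) (6T14, order 120), S_6 (6T16, order 720). By Dedekind's theorem, for a prime p not dividing disc(f) the degrees of the irreducible factors of f mod p form the cycle type of an element of G. Factoring f modulo the 79 such primes p <= 421 (skipping 2, 3, 53, which divide the discriminant), each new pattern first appears at: mod 5: f = (x^2 + 3)(x^2 + 3x + 3)(x^2 + 4x + 2), pattern 2+2+2; mod 7: f = (x^6 + 5x^5 + 4x^4 + 3x^3 + 2x^2 + 2x + 2), pattern 6; mod 11: f = (x)(x + 7)(x^2 + 6x + 3)(x^2 + 10x + 6), pattern 2+2+1+1; mod 19: f = (x^3 + 6x^2 + 11x + 14)(x^3 + 6x^2 + 13x + 6), pattern 3+3; mod 43: f = (x + 4)(x + 12)(x + 13)(x + 33)(x + 39)(x + 40), pattern 1+1+1+1+1+1. No other pattern occurs in this range, so the set of observed cycle types is {2+2+2, 6, 2+2+1+1, 3+3, 1+1+1+1+1+1}. The candidates containing elements of all these cycle types are D_6 (6T3) of order 12, A_4 x C_2 (6T6) of order 24, S_3 x S_3 (6T9) of order 36, S_4 x C_2 (6T11) of order 48, (S_3 x S_3) : C_2 (6T13) of order 72, PGL(2,5) (6T14) of order 120, S_6 (6T16) of order 720; the others are excluded. The observed types are precisely the cycle types that occur in D_6 (6T3). Each of the other remaining candidates has further cycle types, and by the Chebotarev density theorem the matching factorization patterns would occur for a proportion of primes equal to their share of the group: A_4 x C_2 (6T6) additionally contains elements of type 2+1+1+1+1 (3 of its 24 elements, about 12% of primes); S_3 x S_3 (6T9) additionally contains elements of type 3+1+1+1 (4 of its 36 elements, about 11% of primes); S_4 x C_2 (6T11) additionally contains elements of type 4+2, 4+1+1, 2+1+1+1+1 (15 of its 48 elements, about 31% of primes); (S_3 x S_3) : C_2 (6T13) additionally contains elements of type 4+2, 3+2+1, 3+1+1+1, 2+1+1+1+1 (40 of its 72 elements, about 56% of primes); PGL(2,5) (6T14) additionally contains elements of type 5+1, 4+1+1 (54 of its 120 elements, about 45% of primes); S_6 (6T16) additionally contains elements of type 5+1, 4+2, 4+1+1, 3+2+1, 3+1+1+1, 2+1+1+1+1 (499 of its 720 elements, about 69% of primes). None of the 79 primes tested shows any such pattern (for each of these groups the chance of that is below 10^-4), which rules them out. Hence G = D_6 (6T3), of order 12.

D_6 (also written D6)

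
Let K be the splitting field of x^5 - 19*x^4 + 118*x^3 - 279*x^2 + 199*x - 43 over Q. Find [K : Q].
The degree of the splitting field over Q equals the order of the Galois group, so first determine the group. The polynomial f is an irreducible quintic over Q, so G = Gal(f/Q) is a transitive subgroup of S_5: one of C_5 (5T1, order 5), D_5 (5T2, order 10), F_20 (5T3, order 20), A_5 (5T4, order 60) or S_5 (5T5, order 120). The discriminant of f is 1012703329 = 31823^2, a perfect square, so G is contained in A_5. The transitive groups of degree 5 contained in A_5 are: C_5 (5T1, order 5), D_5 (5T2, order 10), A_5 (5T4, order 60). By Dedekind's theorem, for a prime p not dividing disc(f) the degrees of the irreducible factors of f mod p form the cycle type of an element of G. Factoring f modulo the 14 such primes p <= 47 (skipping 11, which divides the discriminant), each new pattern first appears at: mod 2: f = (x^5 + x^4 + x^2 + x + 1), pattern 5; mod 23: f = (x + 3)(x + 13)(x + 17)(x + 18)(x + 22), pattern 1+1+1+1+1. No other pattern occurs in this range, so the set of observed cycle types is {5, 1+1+1+1+1}. The candidates containing elements of all these cycle types are C_5 (5T1) of order 5, D_5 (5T2) of order 10, A_5 (5T4) of order 60; the others are excluded. The observed types are precisely the cycle types that occur in C_5 (5T1). Each of the other remaining candidates has further cycle types, and by the Chebotarev density theorem the matching factorization patterns would occur for a proportion of primes equal to their share of the group: D_5 (5T2) additionally contains elements of type 2+2+1 (5 of its 10 elements, about 50% of primes); A_5 (5T4) additionally contains elements of type 3+1+1, 2+2+1 (35 of its 60 elements, about 58% of primes). None of the 14 primes tested shows any such pattern (for each of these groups the chance of that is below 10^-4), which rules them out. Hence G = C_5 (5T1), of order 5. The Galois group C_5 (5T1) has order 5, so the splitting field has degree 5 over Q.

5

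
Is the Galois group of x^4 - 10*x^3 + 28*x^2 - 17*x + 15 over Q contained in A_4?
No

The polynomial is irreducible of degree 4 over Q. Its discriminant is 313501, which is not a perfect square. A Galois group lies in the alternating group exactly when the discriminant is a square in Q, so the Galois group (S_4) is not contained in A_4.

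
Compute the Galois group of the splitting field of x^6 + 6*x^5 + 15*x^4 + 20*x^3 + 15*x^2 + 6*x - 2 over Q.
D_6

The polynomial f is an irreducible sextic over Q, so G = Gal(f/Q) is one of the 16 transitive subgroups 6T1, ..., 6T16 of S_6. The discriminant of f is 11337408, which is not a perfect square, so G is not contained in A_6. The transitive groups of degree 6 not contained in A_6 are: C_6 (6T1, order 6), S_3 (6T2, order 6), D_6 (6T3, order 12), C_3 x S_3 (6T5, order 18), A_4 x C_2 (6T6, order 24), S_4 (6T8, order 24), S_3 x S_3 (6T9, order 36), S_4 x C_2 (6T11, order 48), (S_3 x S_3) : C_2 (6T13, order 72), PGL(2,5) (6T14, order 120), S_6 (6T16, order 720). By Dedekind's theorem, for a prime p not dividing disc(f) the degrees of the irreducible factors of f mod p form the cycle type of an element of G. Factoring f modulo the 79 such primes p <= 419 (skipping 2, 3, which divide the discriminant), each new pattern first appears at: mod 5: f = (x^2 + 2)(x^2 + 2x + 4)(x^2 + 4x + 1), pattern 2+2+2; mod 7: f = (x^6 + 6x^5 + x^4 + 6x^3 + x^2 + 6x + 5), pattern 6; mod 11: f = (x + 4)(x + 9)(x^2 + 5x + 2)(x^2 + 10x + 7), pattern 2+2+1+1; mod 13: f = (x^3 + 3x^2 + 3x + 5)(x^3 + 3x^2 + 3x + 10), pattern 3+3; mod 61: f = (x + 3)(x + 27)(x + 29)(x + 34)(x + 36)(x + 60), pattern 1+1+1+1+1+1. No other pattern occurs in this range, so the set of observed cycle types is {2+2+2, 6, 2+2+1+1, 3+3, 1+1+1+1+1+1}. The candidates containing elements of all these cycle types are D_6 (6T3) of order 12, A_4 x C_2 (6T6) of order 24, S_3 x S_3 (6T9) of order 36, S_4 x C_2 (6T11) of order 48, (S_3 x S_3) : C_2 (6T13) of order 72, PGL(2,5) (6T14) of order 120, S_6 (6T16) of order 720; the others are excluded. The observed types are precisely the cycle types that occur in D_6 (6T3). Each of the other remaining candidates has further cycle types, and by the Chebotarev density theorem the matching factorization patterns would occur for a proportion of primes equal to their share of the group: A_4 x C_2 (6T6) additionally contains elements of type 2+1+1+1+1 (3 of its 24 elements, about 12% of primes); S_3 x S_3 (6T9) additionally contains elements of type 3+1+1+1 (4 of its 36 elements, about 11% of primes); S_4 x C_2 (6T11) additionally contains elements of type 4+2, 4+1+1, 2+1+1+1+1 (15 of its 48 elements, about 31% of primes); (S_3 x S_3) : C_2 (6T13) additionally contains elements of type 4+2, 3+2+1, 3+1+1+1, 2+1+1+1+1 (40 of its 72 elements, about 56% of primes); PGL(2,5) (6T14) additionally contains elements of type 5+1, 4+1+1 (54 of its 120 elements, about 45% of primes); S_6 (6T16) additionally contains elements of type 5+1, 4+2, 4+1+1, 3+2+1, 3+1+1+1, 2+1+1+1+1 (499 of its 720 elements, about 69% of primes). None of the 79 primes tested shows any such pattern (for each of these groups the chance of that is below 10^-4), which rules them out. Hence G = D_6 (6T3), of order 12.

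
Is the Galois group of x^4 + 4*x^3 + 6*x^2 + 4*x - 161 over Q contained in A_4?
The polynomial is irreducible of degree 4 over Q. Its discriminant is -1088391168, which is not a perfect square. A Galois group lies in the alternating group exactly when the discriminant is a square in Q, so the Galois group (D_4) is not contained in A_4.

No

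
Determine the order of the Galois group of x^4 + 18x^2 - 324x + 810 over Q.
The degree of the splitting field over Q equals the order of the Galois group, so first determine the group. The polynomial is an irreducible quartic over Q and its discriminant is 30611001600 = 174960^2, a perfect square, so the Galois group is contained in A_4. The resolvent cubic y^3 - 18*y^2 - 3240*y - 46656 splits completely over Q, which gives the Klein four-group V_4. The Galois group V_4 (4T2) has order 4, so the splitting field has degree 4 over Q.

4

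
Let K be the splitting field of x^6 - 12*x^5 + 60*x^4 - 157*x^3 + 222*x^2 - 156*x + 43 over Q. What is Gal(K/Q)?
C_3 x S_3 (order 18)

The polynomial f is an irreducible sextic over Q, so G = Gal(f/Q) is one of the 16 transitive subgroups 6T1, ..., 6T16 of S_6. The discriminant of f is -177147, which is not a perfect square, so G is not contained in A_6. The transitive groups of degree 6 not contained in A_6 are: C_6 (6T1, order 6), S_3 (6T2, order 6), D_6 (6T3, order 12), C_3 x S_3 (6T5, order 18), A_4 x C_2 (6T6, order 24), S_4 (6T8, order 24), S_3 x S_3 (6T9, order 36), S_4 x C_2 (6T11, order 48), (S_3 x S_3) : C_2 (6T13, order 72), PGL(2,5) (6T14, order 120), S_6 (6T16, order 720). By Dedekind's theorem, for a prime p not dividing disc(f) the degrees of the irreducible factors of f mod p form the cycle type of an element of G. Factoring f modulo the 33 such primes p <= 139 (skipping 3, which divides the discriminant), each new pattern first appears at: mod 2: f = (x^6 + x^3 + 1), pattern 6; mod 7: f = (x + 1)(x + 3)(x + 4)(x^3 + x^2 + 5x + 3), pattern 3+1+1+1; mod 17: f = (x^2 + x + 1)(x^2 + 9x + 2)(x^2 + 12x + 13), pattern 2+2+2; mod 19: f = (x^3 + 13x^2 + 12x + 1)(x^3 + 13x^2 + 12x + 5), pattern 3+3; mod 73: f = (x + 40)(x + 41)(x + 42)(x + 49)(x + 50)(x + 58), pattern 1+1+1+1+1+1. No other pattern occurs in this range, so the set of observed cycle types is {6, 3+1+1+1, 2+2+2, 3+3, 1+1+1+1+1+1}. The candidates containing elements of all these cycle types are C_3 x S_3 (6T5) of order 18, S_3 x S_3 (6T9) of order 36, (S_3 x S_3) : C_2 (6T13) of order 72, S_6 (6T16) of order 720; the others are excluded. The observed types are precisely the cycle types that occur in C_3 x S_3 (6T5). Each of the other remaining candidates has further cycle types, and by the Chebotarev density theorem the matching factorization patterns would occur for a proportion of primes equal to their share of the group: S_3 x S_3 (6T9) additionally contains elements of type 2+2+1+1 (9 of its 36 elements, about 25% of primes); (S_3 x S_3) : C_2 (6T13) additionally contains elements of type 4+2, 3+2+1, 2+2+1+1, 2+1+1+1+1 (45 of its 72 elements, about 62% of primes); S_6 (6T16) additionally contains elements of type 5+1, 4+2, 4+1+1, 3+2+1, 2+2+1+1, 2+1+1+1+1 (504 of its 720 elements, about 70% of primes). None of the 33 primes tested shows any such pattern (for each of these groups the chance of that is below 10^-4), which rules them out. Hence G = C_3 x S_3 (6T5), of order 18.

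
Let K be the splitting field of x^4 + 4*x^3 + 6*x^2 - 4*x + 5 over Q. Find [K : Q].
The degree of the splitting field over Q equals the order of the Galois group, so first determine the group. The polynomial is an irreducible quartic over Q and its discriminant is 331776 = 576^2, a perfect square, so the Galois group is contained in A_4. The resolvent cubic y^3 - 6*y^2 - 36*y + 24 is irreducible over Q. An irreducible resolvent with square discriminant gives A_4. The Galois group A_4 (4T4) has order 12, so the splitting field has degree 12 over Q.

12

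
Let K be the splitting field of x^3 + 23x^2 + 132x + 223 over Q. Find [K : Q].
3

The degree of the splitting field over Q equals the order of the Galois group, so first determine the group. The polynomial is an irreducible cubic over Q and its discriminant is 8281 = 91^2, a perfect square. For an irreducible cubic, a square discriminant forces the Galois group to be A_3, the cyclic group of order 3. The Galois group C_3 (3T1) has order 3, so the splitting field has degree 3 over Q.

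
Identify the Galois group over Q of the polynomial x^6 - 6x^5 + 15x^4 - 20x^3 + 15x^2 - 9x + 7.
6T13: (S_3 x S_3) : C_2

The polynomial f is an irreducible sextic over Q, so G = Gal(f/Q) is one of the 16 transitive subgroups 6T1, ..., 6T16 of S_6. The discriminant of f is -9059283, which is not a perfect square, so G is not contained in A_6. The transitive groups of degree 6 not contained in A_6 are: C_6 (6T1, order 6), S_3 (6T2, order 6), D_6 (6T3, order 12), C_3 x S_3 (6T5, order 18), A_4 x C_2 (6T6, order 24), S_4 (6T8, order 24), S_3 x S_3 (6T9, order 36), S_4 x C_2 (6T11, order 48), (S_3 x S_3) : C_2 (6T13, order 72), PGL(2,5) (6T14, order 120), S_6 (6T16, order 720). By Dedekind's theorem, for a prime p not dividing disc(f) the degrees of the irreducible factors of f mod p form the cycle type of an element of G. Factoring f modulo the 28 such primes p <= 127 (skipping 3, 17, 43, which divide the discriminant), each new pattern first appears at: mod 2: f = (x^6 + x^4 + x^2 + x + 1), pattern 6; mod 7: f = (x)(x^2 + 2x + 3)(x^3 + 6x^2 + 4), pattern 3+2+1; mod 11: f = (x^2 + 7x + 5)(x^4 + 9x^3 + 2x^2 + 9x + 8), pattern 4+2; mod 13: f = (x + 2)(x + 7)(x^2 + x + 4)(x^2 + 10x + 5), pattern 2+2+1+1; mod 61: f = (x + 39)(x + 50)(x + 56)(x + 58)(x^2 + 35x + 14), pattern 2+1+1+1+1; mod 97: f = (x + 47)(x + 84)(x + 86)(x^3 + 68x^2 + 18x + 73), pattern 3+1+1+1; mod 113: f = (x^2 + 47x + 24)(x^2 + 66x + 38)(x^2 + 107x + 15), pattern 2+2+2; mod 127: f = (x^3 + 36x^2 + 31x + 41)(x^3 + 85x^2 + 99x + 90), pattern 3+3. No other pattern occurs in this range, so the set of observed cycle types is {6, 3+2+1, 4+2, 2+2+1+1, 2+1+1+1+1, 3+1+1+1, 2+2+2, 3+3}. The candidates containing elements of all these cycle types are (S_3 x S_3) : C_2 (6T13) of order 72, S_6 (6T16) of order 720; the others are excluded. The observed types are precisely the cycle types that occur in (S_3 x S_3) : C_2 (6T13) (apart from the identity). Each of the other remaining candidates has further cycle types, and by the Chebotarev density theorem the matching factorization patterns would occur for a proportion of primes equal to their share of the group: S_6 (6T16) additionally contains elements of type 5+1, 4+1+1 (234 of its 720 elements, about 32% of primes). None of the 28 primes tested shows any such pattern (for each of these groups the chance of that is below 10^-4), which rules them out. Hence G = (S_3 x S_3) : C_2 (6T13), of order 72.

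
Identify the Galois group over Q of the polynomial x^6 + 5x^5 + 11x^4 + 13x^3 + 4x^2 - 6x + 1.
The polynomial f is an irreducible sextic over Q, so G = Gal(f/Q) is one of the 16 transitive subgroups 6T1, ..., 6T16 of S_6. The discriminant of f is 525625 = 725^2, a perfect square, so G is contained in A_6. The transitive groups of degree 6 contained in A_6 are: A_4 (6T4, order 12), S_4 (6T7, order 24), (C_3 x C_3) : C_4 (6T10, order 36), PSL(2,5) (6T12, order 60), A_6 (6T15, order 360). By Dedekind's theorem, for a prime p not dividing disc(f) the degrees of the irreducible factors of f mod p form the cycle type of an element of G. Factoring f modulo the 19 such primes p <= 73 (skipping 5, 29, which divide the discriminant), each new pattern first appears at: mod 2: f = (x^2 + x + 1)(x^4 + x + 1), pattern 4+2; mod 11: f = (x^3 + 6x^2 + 3x + 10)(x^3 + 10x^2 + 3x + 10), pattern 3+3; mod 19: f = (x + 8)(x + 9)(x^2 + 9x + 7)(x^2 + 17x + 2), pattern 2+2+1+1; mod 61: f = (x + 20)(x + 27)(x + 34)(x^3 + 46x^2 + 3x + 60), pattern 3+1+1+1. No other pattern occurs in this range, so the set of observed cycle types is {4+2, 3+3, 2+2+1+1, 3+1+1+1}. The candidates containing elements of all these cycle types are (C_3 x C_3) : C_4 (6T10) of order 36, A_6 (6T15) of order 360; the others are excluded. The observed types are precisely the cycle types that occur in (C_3 x C_3) : C_4 (6T10) (apart from the identity). Each of the other remaining candidates has further cycle types, and by the Chebotarev density theorem the matching factorization patterns would occur for a proportion of primes equal to their share of the group: A_6 (6T15) additionally contains elements of type 5+1 (144 of its 360 elements, about 40% of primes). None of the 19 primes tested shows any such pattern (for each of these groups the chance of that is below 10^-4), which rules them out. Hence G = (C_3 x C_3) : C_4 (6T10), of order 36.

(C_3 x C_3) : C_4 (order 36)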